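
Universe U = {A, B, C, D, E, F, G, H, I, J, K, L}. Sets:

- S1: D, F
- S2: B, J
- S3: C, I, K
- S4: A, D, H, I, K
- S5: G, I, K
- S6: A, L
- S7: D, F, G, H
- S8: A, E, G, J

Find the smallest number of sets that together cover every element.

5

S2, S3, S6, S7, S8 together cover {A, B, C, D, E, F, G, H, I, J, K, L} — every element.
No 4 of the 8 sets cover everything (all 70 size-4 selections fall short), so 5 is minimum.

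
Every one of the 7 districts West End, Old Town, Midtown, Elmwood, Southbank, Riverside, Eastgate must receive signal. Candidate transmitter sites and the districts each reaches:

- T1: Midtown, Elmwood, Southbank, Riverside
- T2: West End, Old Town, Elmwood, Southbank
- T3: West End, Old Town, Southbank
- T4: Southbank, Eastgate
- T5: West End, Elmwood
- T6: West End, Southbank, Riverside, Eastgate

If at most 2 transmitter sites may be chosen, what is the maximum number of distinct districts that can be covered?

6

Choosing T1, T2 covers {West End, Old Town, Midtown, Elmwood, Southbank, Riverside} — 6 districts.
No choice of 2 transmitter sites does better; here Eastgate is left uncovered.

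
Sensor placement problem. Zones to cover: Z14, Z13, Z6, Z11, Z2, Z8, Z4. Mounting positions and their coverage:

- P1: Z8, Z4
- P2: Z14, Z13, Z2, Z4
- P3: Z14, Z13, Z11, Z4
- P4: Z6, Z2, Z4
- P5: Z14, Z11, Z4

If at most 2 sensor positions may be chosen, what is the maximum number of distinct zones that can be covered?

6

Choosing P3, P4 covers {Z14, Z13, Z6, Z11, Z2, Z4} — 6 zones.
No choice of 2 sensor positions does better; here Z8 is left uncovered.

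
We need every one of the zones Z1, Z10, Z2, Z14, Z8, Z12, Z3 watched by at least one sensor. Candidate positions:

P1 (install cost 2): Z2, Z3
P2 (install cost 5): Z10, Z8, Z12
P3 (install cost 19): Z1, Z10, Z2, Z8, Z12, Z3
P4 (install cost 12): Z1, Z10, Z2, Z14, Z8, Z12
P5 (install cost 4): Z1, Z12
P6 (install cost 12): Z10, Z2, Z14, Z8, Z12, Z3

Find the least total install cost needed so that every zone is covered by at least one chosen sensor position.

14

P1, P4 cover every zone at install cost 2 + 12 = 14.
Any cover uses at least 2 sensor positions; among all covering selections none totals below 14.
Greedy by coverage-per-install cost would pick P1, P2, P5, P4 for 23 — worse than the optimum 14.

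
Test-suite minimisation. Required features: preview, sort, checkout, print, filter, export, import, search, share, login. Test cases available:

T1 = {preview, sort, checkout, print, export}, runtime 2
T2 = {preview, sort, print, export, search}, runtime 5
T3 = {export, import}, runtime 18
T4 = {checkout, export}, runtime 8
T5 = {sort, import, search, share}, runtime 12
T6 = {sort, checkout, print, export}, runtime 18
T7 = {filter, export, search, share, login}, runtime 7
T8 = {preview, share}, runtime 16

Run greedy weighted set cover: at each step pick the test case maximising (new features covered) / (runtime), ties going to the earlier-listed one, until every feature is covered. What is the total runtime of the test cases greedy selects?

21

Pick 1: T1 adds 5 new (preview, sort, checkout, print, export) at runtime 2 (ratio 5/2).
Pick 2: T7 adds 4 new (filter, search, share, login) at runtime 7 (ratio 4/7).
Pick 3: T5 adds 1 new (import) at runtime 12 (ratio 1/12).
Greedy total runtime: 2 + 7 + 12 = 21.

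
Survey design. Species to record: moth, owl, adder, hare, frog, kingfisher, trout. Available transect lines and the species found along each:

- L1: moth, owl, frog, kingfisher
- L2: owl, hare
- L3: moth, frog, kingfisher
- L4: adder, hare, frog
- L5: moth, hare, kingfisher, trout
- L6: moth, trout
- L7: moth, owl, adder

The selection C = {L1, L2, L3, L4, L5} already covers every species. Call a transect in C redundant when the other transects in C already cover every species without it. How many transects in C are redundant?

Drop L1: the rest still cover every species — redundant.
Drop L2: the rest still cover every species — redundant.
Drop L3: the rest still cover every species — redundant.
Drop L4: adder uncovered — not redundant.
Drop L5: trout uncovered — not redundant.
3 redundant: L1, L2, L3.

3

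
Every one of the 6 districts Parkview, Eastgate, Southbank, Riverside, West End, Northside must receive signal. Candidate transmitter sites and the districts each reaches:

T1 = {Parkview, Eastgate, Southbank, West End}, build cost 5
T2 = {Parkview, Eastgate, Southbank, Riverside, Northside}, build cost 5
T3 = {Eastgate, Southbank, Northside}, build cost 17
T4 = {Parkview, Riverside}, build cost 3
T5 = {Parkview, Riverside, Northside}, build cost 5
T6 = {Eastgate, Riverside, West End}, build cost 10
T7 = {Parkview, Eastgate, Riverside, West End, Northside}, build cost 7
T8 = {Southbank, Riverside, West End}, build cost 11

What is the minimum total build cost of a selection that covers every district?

10

T1, T2 cover every district at build cost 5 + 5 = 10.
Any cover uses at least 2 transmitter sites; among all covering selections none totals below 10.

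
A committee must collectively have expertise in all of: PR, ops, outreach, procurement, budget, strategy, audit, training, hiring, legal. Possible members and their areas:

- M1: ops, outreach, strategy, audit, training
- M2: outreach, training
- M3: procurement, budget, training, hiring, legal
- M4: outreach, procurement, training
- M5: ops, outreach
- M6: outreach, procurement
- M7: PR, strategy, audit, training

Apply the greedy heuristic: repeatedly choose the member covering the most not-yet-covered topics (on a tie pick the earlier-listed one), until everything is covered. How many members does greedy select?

3

Pick 1: M1 covers 5 new topics (ops, outreach, strategy, audit, training).
Pick 2: M3 covers 4 new topics (procurement, budget, hiring, legal).
Pick 3: M7 covers 1 new topics (PR).
Greedy uses 3 members.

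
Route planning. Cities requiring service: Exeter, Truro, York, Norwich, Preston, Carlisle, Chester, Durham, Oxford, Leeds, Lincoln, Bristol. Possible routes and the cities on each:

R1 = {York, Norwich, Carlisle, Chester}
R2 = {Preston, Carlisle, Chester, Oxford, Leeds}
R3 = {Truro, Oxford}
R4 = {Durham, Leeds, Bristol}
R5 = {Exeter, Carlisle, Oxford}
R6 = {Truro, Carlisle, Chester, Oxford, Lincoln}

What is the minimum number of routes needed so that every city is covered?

5

R1, R2, R4, R5, R6 together cover {Exeter, Truro, York, Norwich, Preston, Carlisle, Chester, Durham, Oxford, Leeds, Lincoln, Bristol} — every city.
No 4 of the 6 routes cover everything (all 15 size-4 selections fall short), so 5 is minimum.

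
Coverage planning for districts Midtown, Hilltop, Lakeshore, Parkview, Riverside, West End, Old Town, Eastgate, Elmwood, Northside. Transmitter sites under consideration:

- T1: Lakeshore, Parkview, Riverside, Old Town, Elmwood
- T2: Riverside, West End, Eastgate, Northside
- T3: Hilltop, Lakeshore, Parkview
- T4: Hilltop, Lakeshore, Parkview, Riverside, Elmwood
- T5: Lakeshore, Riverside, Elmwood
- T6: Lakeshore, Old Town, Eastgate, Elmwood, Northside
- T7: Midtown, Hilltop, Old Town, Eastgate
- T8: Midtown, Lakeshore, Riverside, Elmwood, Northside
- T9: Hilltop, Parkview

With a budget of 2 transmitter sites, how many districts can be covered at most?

8

Choosing T1, T2 covers {Lakeshore, Parkview, Riverside, West End, Old Town, Eastgate, Elmwood, Northside} — 8 districts.
No choice of 2 transmitter sites does better; here Midtown, Hilltop are left uncovered.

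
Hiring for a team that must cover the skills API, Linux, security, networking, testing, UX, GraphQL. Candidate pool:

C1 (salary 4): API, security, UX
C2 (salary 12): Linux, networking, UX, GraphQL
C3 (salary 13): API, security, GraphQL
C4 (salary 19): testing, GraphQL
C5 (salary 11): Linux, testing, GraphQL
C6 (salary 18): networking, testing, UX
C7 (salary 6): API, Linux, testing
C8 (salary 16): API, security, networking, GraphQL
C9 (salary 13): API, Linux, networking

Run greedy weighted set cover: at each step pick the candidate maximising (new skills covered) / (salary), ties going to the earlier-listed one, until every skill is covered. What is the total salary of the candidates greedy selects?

22

Pick 1: C1 adds 3 new (API, security, UX) at salary 4 (ratio 3/4).
Pick 2: C7 adds 2 new (Linux, testing) at salary 6 (ratio 2/6).
Pick 3: C2 adds 2 new (networking, GraphQL) at salary 12 (ratio 2/12).
Greedy total salary: 4 + 6 + 12 = 22.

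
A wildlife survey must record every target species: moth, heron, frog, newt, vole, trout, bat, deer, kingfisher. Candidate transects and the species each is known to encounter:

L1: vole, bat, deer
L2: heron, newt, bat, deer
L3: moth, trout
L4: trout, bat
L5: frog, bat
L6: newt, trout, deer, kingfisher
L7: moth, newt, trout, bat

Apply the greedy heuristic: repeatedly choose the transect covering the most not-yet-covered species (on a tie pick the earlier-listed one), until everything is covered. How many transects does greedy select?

Pick 1: L2 covers 4 new species (heron, newt, bat, deer).
Pick 2: L3 covers 2 new species (moth, trout).
Pick 3: L1 covers 1 new species (vole).
Pick 4: L5 covers 1 new species (frog).
Pick 5: L6 covers 1 new species (kingfisher).
Greedy uses 5 transects.

5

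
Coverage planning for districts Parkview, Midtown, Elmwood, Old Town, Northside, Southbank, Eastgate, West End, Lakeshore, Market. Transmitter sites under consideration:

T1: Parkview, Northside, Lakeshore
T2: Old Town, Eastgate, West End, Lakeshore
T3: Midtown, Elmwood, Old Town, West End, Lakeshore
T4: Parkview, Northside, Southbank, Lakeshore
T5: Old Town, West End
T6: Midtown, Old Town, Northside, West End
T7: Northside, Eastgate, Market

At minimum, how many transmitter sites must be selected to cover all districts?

T3, T4, T7 together cover {Parkview, Midtown, Elmwood, Old Town, Northside, Southbank, Eastgate, West End, Lakeshore, Market} — every district.
No 2 of the 7 transmitter sites cover everything (all 21 pairs fall short), so 3 is minimum.

3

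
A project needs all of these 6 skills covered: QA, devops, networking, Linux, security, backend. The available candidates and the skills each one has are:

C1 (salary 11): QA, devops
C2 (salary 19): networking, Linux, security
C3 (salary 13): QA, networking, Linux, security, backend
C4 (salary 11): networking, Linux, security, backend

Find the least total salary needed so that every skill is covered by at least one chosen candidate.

22

C1, C4 cover every skill at salary 11 + 11 = 22.
Any cover uses at least 2 candidates; among all covering selections none totals below 22.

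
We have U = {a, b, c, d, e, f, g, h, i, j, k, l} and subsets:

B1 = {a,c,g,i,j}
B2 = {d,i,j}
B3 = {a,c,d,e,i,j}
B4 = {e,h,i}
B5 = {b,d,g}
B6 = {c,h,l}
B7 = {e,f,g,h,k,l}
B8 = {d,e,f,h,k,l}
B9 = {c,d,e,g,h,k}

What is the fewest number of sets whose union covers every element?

3

B1, B5, B7 together cover {a, b, c, d, e, f, g, h, i, j, k, l} — every element.
No 2 of the 9 sets cover everything (all 36 pairs fall short), so 3 is minimum.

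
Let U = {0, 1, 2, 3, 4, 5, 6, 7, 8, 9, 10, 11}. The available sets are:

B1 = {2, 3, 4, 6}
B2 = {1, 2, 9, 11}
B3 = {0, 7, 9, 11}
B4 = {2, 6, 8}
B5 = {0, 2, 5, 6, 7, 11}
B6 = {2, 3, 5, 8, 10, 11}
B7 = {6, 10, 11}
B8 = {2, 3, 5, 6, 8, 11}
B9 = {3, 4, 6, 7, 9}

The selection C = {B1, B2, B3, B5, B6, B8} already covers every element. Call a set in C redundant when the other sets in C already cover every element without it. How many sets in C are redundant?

Drop B1: 4 uncovered — not redundant.
Drop B2: 1 uncovered — not redundant.
Drop B3: the rest still cover every element — redundant.
Drop B5: the rest still cover every element — redundant.
Drop B6: 10 uncovered — not redundant.
Drop B8: the rest still cover every element — redundant.
3 redundant: B3, B5, B8.

3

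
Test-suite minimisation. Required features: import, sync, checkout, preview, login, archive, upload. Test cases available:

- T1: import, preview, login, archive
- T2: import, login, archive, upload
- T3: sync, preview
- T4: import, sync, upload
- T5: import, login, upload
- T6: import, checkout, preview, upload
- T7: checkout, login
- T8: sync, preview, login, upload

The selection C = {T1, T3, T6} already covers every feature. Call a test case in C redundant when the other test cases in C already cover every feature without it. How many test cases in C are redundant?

Drop T1: login, archive uncovered — not redundant.
Drop T3: sync uncovered — not redundant.
Drop T6: checkout, upload uncovered — not redundant.
None of the test cases in C is redundant.

0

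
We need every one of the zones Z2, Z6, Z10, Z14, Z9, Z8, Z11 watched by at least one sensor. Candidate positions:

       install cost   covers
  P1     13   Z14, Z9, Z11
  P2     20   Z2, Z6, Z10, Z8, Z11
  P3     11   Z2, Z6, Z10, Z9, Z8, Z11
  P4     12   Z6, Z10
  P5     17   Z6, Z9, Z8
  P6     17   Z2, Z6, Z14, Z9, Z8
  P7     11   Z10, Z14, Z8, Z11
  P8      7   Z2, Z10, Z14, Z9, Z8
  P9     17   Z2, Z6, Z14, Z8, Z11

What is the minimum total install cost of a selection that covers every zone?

18

P3, P8 cover every zone at install cost 11 + 7 = 18.
Any cover uses at least 2 sensor positions; among all covering selections none totals below 18.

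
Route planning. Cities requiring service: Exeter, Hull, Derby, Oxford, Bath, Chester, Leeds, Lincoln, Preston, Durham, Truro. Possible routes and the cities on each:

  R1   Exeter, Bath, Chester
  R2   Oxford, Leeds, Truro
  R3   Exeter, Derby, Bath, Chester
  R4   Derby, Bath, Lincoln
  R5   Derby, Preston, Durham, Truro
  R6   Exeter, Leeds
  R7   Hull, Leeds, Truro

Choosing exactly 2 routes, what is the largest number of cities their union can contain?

7

Choosing R1, R5 covers {Exeter, Derby, Bath, Chester, Preston, Durham, Truro} — 7 cities.
No choice of 2 routes does better; here Hull, Oxford, Leeds, Lincoln are left uncovered.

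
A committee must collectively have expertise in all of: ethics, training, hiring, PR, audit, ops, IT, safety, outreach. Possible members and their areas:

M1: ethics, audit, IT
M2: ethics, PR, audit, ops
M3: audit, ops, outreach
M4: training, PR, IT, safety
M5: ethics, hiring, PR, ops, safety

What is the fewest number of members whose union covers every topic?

3

M3, M4, M5 together cover {ethics, training, hiring, PR, audit, ops, IT, safety, outreach} — every topic.
No 2 of the 5 members cover everything (all 10 pairs fall short), so 3 is minimum.
Greedy (largest uncovered first) would take M5, M1, M3, M4 — 4 members — but 3 suffice.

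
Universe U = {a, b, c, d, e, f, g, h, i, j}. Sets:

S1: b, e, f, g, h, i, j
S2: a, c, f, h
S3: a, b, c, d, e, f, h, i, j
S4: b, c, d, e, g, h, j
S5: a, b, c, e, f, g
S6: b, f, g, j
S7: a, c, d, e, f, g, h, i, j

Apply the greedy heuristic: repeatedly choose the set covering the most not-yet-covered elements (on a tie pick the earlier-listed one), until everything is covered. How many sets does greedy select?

2

Pick 1: S3 covers 9 new elements (a, b, c, d, e, f, h, i, j).
Pick 2: S1 covers 1 new elements (g).
Greedy uses 2 sets.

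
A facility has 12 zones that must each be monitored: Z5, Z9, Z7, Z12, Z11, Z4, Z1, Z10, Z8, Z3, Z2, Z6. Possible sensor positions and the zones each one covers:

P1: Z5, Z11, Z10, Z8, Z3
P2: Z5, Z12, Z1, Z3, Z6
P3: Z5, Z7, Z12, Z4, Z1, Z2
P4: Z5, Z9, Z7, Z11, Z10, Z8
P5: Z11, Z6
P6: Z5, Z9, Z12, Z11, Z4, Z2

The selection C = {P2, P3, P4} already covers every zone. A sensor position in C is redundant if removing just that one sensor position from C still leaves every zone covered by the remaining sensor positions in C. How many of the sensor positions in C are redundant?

Drop P2: Z3, Z6 uncovered — not redundant.
Drop P3: Z4, Z2 uncovered — not redundant.
Drop P4: Z9, Z11, Z10, Z8 uncovered — not redundant.
None of the sensor positions in C is redundant.

0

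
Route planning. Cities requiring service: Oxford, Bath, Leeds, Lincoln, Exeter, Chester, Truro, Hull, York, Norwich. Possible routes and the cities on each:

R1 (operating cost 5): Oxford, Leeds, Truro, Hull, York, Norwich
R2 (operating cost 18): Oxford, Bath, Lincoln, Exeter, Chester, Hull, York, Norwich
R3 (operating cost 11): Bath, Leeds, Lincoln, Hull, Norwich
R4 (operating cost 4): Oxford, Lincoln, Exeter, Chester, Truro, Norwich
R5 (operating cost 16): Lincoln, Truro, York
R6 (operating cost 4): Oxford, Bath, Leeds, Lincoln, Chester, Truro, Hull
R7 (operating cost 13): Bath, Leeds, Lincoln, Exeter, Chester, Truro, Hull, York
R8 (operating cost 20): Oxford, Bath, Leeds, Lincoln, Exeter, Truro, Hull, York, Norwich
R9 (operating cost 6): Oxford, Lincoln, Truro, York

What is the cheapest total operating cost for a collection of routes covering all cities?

13

R1, R4, R6 cover every city at operating cost 5 + 4 + 4 = 13.
Any cover uses at least 2 routes; among all covering selections none totals below 13.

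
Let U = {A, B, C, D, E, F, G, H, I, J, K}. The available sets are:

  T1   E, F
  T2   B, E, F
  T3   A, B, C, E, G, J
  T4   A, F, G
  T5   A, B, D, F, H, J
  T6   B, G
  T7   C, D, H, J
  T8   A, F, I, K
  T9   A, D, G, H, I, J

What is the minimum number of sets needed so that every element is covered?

T3, T5, T8 together cover {A, B, C, D, E, F, G, H, I, J, K} — every element.
No 2 of the 9 sets cover everything (all 36 pairs fall short), so 3 is minimum.

3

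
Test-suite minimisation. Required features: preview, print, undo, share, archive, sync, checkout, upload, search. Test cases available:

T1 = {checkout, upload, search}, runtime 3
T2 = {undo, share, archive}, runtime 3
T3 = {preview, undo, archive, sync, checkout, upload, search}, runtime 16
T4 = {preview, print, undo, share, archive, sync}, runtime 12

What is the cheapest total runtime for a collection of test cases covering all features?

15

T1, T4 cover every feature at runtime 3 + 12 = 15.
Any cover uses at least 2 test cases; among all covering selections none totals below 15.
Greedy by coverage-per-runtime would pick T1, T2, T4 for 18 — worse than the optimum 15.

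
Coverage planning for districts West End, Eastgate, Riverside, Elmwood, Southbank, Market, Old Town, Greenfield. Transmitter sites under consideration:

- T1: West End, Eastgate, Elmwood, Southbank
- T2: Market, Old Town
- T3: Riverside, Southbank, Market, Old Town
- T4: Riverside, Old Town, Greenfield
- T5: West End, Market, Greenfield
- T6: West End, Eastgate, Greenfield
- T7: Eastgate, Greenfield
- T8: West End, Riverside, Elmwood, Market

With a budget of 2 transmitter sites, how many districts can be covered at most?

7

Choosing T1, T3 covers {West End, Eastgate, Riverside, Elmwood, Southbank, Market, Old Town} — 7 districts.
No choice of 2 transmitter sites does better; here Greenfield is left uncovered.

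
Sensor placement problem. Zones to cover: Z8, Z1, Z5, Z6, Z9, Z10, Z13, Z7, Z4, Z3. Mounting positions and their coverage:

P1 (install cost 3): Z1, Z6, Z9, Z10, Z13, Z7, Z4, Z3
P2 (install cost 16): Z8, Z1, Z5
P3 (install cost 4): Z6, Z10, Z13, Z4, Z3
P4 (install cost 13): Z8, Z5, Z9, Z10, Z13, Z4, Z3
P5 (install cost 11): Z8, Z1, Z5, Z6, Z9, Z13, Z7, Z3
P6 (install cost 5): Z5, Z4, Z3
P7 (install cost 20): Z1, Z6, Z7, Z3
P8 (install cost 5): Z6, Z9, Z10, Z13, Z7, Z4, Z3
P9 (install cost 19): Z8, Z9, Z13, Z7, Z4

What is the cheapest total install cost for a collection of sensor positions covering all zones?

P1, P5 cover every zone at install cost 3 + 11 = 14.
Any cover uses at least 2 sensor positions; among all covering selections none totals below 14.
Greedy by coverage-per-install cost would pick P1, P6, P5 for 19 — worse than the optimum 14.

14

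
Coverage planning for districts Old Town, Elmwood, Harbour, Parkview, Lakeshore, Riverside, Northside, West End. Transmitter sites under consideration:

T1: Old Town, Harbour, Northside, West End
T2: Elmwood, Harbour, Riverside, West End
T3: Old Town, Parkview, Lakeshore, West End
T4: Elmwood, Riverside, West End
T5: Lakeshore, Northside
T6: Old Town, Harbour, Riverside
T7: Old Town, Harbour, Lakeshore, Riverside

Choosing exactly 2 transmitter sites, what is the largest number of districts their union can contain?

Choosing T2, T3 covers {Old Town, Elmwood, Harbour, Parkview, Lakeshore, Riverside, West End} — 7 districts.
No choice of 2 transmitter sites does better; here Northside is left uncovered.

7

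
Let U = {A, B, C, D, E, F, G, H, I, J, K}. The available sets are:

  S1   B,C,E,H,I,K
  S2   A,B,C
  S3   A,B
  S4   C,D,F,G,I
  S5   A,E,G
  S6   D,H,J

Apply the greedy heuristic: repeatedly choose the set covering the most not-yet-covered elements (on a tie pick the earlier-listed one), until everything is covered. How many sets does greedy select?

Pick 1: S1 covers 6 new elements (B, C, E, H, I, K).
Pick 2: S4 covers 3 new elements (D, F, G).
Pick 3: S2 covers 1 new elements (A).
Pick 4: S6 covers 1 new elements (J).
Greedy uses 4 sets.

4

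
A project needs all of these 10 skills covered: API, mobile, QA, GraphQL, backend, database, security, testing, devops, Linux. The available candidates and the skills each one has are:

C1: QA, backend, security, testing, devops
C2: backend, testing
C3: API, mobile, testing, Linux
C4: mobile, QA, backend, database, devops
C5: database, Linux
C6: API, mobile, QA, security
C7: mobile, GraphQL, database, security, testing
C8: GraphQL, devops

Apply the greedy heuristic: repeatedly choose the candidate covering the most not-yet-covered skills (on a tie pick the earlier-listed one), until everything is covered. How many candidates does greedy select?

Pick 1: C1 covers 5 new skills (QA, backend, security, testing, devops).
Pick 2: C3 covers 3 new skills (API, mobile, Linux).
Pick 3: C7 covers 2 new skills (GraphQL, database).
Greedy uses 3 candidates.

3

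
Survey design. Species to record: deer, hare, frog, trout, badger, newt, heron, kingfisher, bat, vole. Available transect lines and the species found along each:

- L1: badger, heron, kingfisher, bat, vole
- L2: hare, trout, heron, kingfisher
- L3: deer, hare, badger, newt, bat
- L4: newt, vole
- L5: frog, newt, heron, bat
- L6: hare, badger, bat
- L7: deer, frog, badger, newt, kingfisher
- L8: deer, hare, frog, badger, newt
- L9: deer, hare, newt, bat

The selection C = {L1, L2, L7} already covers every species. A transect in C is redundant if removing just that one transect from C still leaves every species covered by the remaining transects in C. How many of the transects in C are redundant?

Drop L1: bat, vole uncovered — not redundant.
Drop L2: hare, trout uncovered — not redundant.
Drop L7: deer, frog, newt uncovered — not redundant.
None of the transects in C is redundant.

0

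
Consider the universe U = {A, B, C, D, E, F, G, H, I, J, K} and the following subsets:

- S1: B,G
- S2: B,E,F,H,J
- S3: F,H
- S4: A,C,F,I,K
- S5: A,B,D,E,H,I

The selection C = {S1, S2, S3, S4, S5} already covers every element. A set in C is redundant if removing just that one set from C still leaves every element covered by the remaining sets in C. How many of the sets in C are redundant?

Drop S1: G uncovered — not redundant.
Drop S2: J uncovered — not redundant.
Drop S3: the rest still cover every element — redundant.
Drop S4: C, K uncovered — not redundant.
Drop S5: D uncovered — not redundant.
1 redundant: S3.

1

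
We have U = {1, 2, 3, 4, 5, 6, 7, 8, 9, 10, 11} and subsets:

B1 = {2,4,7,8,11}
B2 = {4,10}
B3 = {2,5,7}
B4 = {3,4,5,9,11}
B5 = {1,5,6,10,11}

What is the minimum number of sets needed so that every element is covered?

3

B1, B4, B5 together cover {1, 2, 3, 4, 5, 6, 7, 8, 9, 10, 11} — every element.
No 2 of the 5 sets cover everything (all 10 pairs fall short), so 3 is minimum.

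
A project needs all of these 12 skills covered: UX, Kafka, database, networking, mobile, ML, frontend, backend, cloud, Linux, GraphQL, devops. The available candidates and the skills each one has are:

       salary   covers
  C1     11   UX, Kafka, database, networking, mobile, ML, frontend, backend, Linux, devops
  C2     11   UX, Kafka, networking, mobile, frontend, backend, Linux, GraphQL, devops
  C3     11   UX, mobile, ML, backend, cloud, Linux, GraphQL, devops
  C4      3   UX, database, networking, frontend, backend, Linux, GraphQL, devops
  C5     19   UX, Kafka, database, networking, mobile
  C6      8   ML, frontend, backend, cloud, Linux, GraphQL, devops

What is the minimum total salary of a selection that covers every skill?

19

C1, C6 cover every skill at salary 11 + 8 = 19.
Any cover uses at least 2 candidates; among all covering selections none totals below 19.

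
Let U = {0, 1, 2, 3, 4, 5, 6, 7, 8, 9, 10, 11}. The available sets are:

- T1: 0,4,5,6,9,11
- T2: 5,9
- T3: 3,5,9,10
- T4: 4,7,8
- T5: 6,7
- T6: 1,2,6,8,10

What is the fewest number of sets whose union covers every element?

T1, T3, T4, T6 together cover {0, 1, 2, 3, 4, 5, 6, 7, 8, 9, 10, 11} — every element.
No 3 of the 6 sets cover everything (all 20 triples fall short), so 4 is minimum.

4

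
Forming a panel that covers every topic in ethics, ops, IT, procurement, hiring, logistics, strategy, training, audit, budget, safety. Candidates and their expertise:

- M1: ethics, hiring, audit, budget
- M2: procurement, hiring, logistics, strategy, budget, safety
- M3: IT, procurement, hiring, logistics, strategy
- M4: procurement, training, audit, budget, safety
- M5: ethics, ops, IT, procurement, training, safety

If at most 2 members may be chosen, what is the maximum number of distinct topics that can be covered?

Choosing M2, M5 covers {ethics, ops, IT, procurement, hiring, logistics, strategy, training, budget, safety} — 10 topics.
No choice of 2 members does better; here audit is left uncovered.

10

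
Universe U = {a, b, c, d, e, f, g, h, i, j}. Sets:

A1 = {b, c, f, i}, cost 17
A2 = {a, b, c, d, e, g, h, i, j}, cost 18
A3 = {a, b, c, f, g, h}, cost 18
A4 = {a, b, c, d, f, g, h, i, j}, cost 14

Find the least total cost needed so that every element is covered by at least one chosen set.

32

A2, A4 cover every element at cost 18 + 14 = 32.
Any cover uses at least 2 sets; among all covering selections none totals below 32.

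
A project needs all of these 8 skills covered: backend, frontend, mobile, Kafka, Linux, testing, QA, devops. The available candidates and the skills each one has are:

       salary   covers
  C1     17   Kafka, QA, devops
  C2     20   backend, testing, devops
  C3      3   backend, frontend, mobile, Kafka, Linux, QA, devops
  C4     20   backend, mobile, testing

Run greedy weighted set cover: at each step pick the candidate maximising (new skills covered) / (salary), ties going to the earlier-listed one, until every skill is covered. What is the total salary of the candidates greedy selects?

23

Pick 1: C3 adds 7 new (backend, frontend, mobile, Kafka, Linux, QA, devops) at salary 3 (ratio 7/3).
Pick 2: C2 adds 1 new (testing) at salary 20 (ratio 1/20).
Greedy total salary: 3 + 20 = 23.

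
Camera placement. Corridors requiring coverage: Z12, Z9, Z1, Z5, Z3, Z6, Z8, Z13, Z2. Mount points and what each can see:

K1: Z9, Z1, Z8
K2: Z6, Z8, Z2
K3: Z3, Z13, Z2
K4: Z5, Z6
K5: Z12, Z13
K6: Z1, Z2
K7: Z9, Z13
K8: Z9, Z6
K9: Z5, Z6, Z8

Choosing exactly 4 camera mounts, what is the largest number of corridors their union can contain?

9

Choosing K1, K3, K4, K5 covers {Z12, Z9, Z1, Z5, Z3, Z6, Z8, Z13, Z2} — 9 corridors.
That is all 9 corridors.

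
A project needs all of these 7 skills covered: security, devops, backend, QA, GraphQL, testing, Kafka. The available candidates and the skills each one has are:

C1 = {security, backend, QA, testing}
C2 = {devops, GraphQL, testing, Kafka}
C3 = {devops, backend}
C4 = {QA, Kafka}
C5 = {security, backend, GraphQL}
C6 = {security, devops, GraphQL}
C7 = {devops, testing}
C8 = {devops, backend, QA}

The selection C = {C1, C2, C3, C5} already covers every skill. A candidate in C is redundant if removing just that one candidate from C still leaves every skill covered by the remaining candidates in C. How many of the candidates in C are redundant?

2

Drop C1: QA uncovered — not redundant.
Drop C2: Kafka uncovered — not redundant.
Drop C3: the rest still cover every skill — redundant.
Drop C5: the rest still cover every skill — redundant.
2 redundant: C3, C5.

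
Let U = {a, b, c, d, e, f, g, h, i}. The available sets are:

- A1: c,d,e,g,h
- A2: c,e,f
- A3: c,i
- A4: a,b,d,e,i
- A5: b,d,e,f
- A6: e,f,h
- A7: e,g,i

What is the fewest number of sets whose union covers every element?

A1, A2, A4 together cover {a, b, c, d, e, f, g, h, i} — every element.
No 2 of the 7 sets cover everything (all 21 pairs fall short), so 3 is minimum.

3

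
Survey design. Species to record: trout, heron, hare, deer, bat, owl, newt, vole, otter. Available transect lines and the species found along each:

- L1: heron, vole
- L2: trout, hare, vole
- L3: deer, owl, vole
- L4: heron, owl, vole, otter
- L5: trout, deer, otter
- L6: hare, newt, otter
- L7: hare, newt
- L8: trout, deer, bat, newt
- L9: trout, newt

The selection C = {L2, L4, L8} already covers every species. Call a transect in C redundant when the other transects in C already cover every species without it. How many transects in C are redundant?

0

Drop L2: hare uncovered — not redundant.
Drop L4: heron, owl, otter uncovered — not redundant.
Drop L8: deer, bat, newt uncovered — not redundant.
None of the transects in C is redundant.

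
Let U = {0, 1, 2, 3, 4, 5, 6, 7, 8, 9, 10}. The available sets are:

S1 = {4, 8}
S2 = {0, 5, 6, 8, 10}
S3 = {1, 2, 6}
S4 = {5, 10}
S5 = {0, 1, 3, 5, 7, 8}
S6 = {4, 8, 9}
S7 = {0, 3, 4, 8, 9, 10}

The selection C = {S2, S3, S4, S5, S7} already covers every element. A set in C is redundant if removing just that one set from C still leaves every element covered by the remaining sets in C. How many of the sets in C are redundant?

Drop S2: the rest still cover every element — redundant.
Drop S3: 2 uncovered — not redundant.
Drop S4: the rest still cover every element — redundant.
Drop S5: 7 uncovered — not redundant.
Drop S7: 4, 9 uncovered — not redundant.
2 redundant: S2, S4.

2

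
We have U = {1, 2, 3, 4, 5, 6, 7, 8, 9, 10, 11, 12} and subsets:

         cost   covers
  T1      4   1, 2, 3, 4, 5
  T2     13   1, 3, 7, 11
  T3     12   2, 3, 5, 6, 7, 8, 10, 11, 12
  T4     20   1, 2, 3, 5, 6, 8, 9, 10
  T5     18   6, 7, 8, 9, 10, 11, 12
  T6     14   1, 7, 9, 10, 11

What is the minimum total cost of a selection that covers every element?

T1, T5 cover every element at cost 4 + 18 = 22.
Any cover uses at least 2 sets; among all covering selections none totals below 22.

22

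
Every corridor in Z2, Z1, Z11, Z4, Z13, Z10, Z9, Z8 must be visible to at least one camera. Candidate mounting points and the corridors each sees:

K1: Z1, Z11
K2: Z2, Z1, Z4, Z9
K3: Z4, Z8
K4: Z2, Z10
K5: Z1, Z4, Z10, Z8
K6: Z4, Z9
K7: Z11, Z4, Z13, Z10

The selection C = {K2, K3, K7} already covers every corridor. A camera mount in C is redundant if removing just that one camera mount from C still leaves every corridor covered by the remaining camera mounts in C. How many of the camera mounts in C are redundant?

0

Drop K2: Z2, Z1, Z9 uncovered — not redundant.
Drop K3: Z8 uncovered — not redundant.
Drop K7: Z11, Z13, Z10 uncovered — not redundant.
None of the camera mounts in C is redundant.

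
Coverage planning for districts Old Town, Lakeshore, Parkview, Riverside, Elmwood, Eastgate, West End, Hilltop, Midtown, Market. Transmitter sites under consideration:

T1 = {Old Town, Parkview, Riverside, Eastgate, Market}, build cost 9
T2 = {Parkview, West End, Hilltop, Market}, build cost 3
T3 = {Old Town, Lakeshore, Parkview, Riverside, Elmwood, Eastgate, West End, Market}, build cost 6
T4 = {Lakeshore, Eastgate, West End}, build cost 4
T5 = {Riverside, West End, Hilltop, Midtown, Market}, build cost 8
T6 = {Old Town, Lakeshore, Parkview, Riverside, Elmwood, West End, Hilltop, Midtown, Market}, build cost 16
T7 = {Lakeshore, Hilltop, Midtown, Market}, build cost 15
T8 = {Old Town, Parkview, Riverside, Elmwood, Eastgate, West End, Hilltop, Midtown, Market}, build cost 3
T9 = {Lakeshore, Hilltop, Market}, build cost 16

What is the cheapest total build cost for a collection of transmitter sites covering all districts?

7

T4, T8 cover every district at build cost 4 + 3 = 7.
Any cover uses at least 2 transmitter sites; among all covering selections none totals below 7.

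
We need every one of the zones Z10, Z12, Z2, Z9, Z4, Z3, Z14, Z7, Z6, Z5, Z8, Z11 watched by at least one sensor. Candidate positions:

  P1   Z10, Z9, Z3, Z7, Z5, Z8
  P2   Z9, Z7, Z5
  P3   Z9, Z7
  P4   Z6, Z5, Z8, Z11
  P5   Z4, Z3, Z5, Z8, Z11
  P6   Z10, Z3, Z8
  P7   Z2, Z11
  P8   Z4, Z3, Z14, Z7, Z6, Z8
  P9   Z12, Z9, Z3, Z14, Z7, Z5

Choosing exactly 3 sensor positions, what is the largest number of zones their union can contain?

Choosing P1, P7, P8 covers {Z10, Z2, Z9, Z4, Z3, Z14, Z7, Z6, Z5, Z8, Z11} — 11 zones.
No choice of 3 sensor positions does better; here Z12 is left uncovered.

11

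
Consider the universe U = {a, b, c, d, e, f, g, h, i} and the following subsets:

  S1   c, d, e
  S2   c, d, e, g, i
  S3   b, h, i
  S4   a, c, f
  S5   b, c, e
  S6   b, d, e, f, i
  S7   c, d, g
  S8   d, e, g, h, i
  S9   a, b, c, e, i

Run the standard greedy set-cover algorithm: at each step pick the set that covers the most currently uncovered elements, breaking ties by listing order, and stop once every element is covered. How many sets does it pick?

3

Pick 1: S2 covers 5 new elements (c, d, e, g, i).
Pick 2: S3 covers 2 new elements (b, h).
Pick 3: S4 covers 2 new elements (a, f).
Greedy uses 3 sets.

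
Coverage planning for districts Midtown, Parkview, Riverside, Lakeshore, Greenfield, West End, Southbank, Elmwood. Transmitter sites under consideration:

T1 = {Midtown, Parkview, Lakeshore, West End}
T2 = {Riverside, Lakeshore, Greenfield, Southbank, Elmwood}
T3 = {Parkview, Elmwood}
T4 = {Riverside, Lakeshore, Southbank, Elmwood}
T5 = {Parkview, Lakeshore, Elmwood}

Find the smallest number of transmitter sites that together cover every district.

2

T1, T2 together cover {Midtown, Parkview, Riverside, Lakeshore, Greenfield, West End, Southbank, Elmwood} — every district.
No single transmitter site contains all 8 districts, so 2 is optimal.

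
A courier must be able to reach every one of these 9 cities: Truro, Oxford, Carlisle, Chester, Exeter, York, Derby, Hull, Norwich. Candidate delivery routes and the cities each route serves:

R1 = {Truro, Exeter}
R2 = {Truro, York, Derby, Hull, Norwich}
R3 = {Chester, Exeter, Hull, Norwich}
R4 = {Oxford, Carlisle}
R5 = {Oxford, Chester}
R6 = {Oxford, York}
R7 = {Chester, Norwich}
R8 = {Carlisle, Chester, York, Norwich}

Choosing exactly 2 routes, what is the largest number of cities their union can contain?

7

Choosing R2, R3 covers {Truro, Chester, Exeter, York, Derby, Hull, Norwich} — 7 cities.
No choice of 2 routes does better; here Oxford, Carlisle are left uncovered.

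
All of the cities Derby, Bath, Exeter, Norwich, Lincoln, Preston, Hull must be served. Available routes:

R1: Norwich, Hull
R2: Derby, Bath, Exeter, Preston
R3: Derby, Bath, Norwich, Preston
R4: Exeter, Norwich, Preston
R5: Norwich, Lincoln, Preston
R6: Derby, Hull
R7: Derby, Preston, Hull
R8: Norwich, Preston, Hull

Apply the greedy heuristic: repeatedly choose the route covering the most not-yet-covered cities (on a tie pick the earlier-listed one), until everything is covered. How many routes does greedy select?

Pick 1: R2 covers 4 new cities (Derby, Bath, Exeter, Preston).
Pick 2: R1 covers 2 new cities (Norwich, Hull).
Pick 3: R5 covers 1 new cities (Lincoln).
Greedy uses 3 routes.

3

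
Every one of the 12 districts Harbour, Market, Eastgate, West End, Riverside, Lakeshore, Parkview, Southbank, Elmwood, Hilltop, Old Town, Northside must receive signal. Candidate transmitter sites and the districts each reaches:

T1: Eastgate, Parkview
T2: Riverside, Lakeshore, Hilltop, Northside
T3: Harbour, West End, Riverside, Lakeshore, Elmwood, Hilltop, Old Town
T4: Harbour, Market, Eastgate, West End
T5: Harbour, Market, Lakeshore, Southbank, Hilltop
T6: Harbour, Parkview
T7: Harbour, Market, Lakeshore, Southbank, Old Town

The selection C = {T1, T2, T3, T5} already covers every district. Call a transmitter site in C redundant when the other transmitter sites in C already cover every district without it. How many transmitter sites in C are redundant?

0

Drop T1: Eastgate, Parkview uncovered — not redundant.
Drop T2: Northside uncovered — not redundant.
Drop T3: West End, Elmwood, Old Town uncovered — not redundant.
Drop T5: Market, Southbank uncovered — not redundant.
None of the transmitter sites in C is redundant.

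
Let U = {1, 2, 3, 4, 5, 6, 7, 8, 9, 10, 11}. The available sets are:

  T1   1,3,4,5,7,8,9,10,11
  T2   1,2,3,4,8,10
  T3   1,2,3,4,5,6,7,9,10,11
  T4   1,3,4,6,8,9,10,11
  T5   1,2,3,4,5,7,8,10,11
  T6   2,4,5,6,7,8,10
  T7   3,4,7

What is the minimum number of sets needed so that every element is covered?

2

T1, T3 together cover {1, 2, 3, 4, 5, 6, 7, 8, 9, 10, 11} — every element.
No single set contains all 11 elements, so 2 is optimal.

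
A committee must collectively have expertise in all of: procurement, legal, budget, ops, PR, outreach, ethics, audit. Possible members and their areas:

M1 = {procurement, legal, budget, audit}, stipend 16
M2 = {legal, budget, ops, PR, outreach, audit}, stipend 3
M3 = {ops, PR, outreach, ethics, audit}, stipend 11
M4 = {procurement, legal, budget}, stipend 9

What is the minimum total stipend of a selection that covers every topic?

20

M3, M4 cover every topic at stipend 11 + 9 = 20.
Any cover uses at least 2 members; among all covering selections none totals below 20.
Greedy by coverage-per-stipend would pick M2, M4, M3 for 23 — worse than the optimum 20.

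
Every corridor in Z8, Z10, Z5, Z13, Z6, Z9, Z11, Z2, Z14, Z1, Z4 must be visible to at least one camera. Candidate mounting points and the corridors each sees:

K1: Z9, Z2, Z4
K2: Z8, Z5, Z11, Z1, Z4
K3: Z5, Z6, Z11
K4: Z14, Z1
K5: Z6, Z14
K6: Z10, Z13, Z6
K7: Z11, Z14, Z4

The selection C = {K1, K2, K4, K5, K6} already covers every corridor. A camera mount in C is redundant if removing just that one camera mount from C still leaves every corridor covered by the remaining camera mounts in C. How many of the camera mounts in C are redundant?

2

Drop K1: Z9, Z2 uncovered — not redundant.
Drop K2: Z8, Z5, Z11 uncovered — not redundant.
Drop K4: the rest still cover every corridor — redundant.
Drop K5: the rest still cover every corridor — redundant.
Drop K6: Z10, Z13 uncovered — not redundant.
2 redundant: K4, K5.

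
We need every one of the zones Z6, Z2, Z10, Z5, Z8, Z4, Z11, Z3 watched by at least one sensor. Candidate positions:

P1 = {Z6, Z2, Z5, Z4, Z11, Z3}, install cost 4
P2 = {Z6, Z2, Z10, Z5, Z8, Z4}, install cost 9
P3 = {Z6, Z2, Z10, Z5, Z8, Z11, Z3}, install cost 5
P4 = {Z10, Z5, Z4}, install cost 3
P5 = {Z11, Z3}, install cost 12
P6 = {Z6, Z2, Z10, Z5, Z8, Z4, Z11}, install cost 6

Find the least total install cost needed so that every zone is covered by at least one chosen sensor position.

P3, P4 cover every zone at install cost 5 + 3 = 8.
Any cover uses at least 2 sensor positions; among all covering selections none totals below 8.

8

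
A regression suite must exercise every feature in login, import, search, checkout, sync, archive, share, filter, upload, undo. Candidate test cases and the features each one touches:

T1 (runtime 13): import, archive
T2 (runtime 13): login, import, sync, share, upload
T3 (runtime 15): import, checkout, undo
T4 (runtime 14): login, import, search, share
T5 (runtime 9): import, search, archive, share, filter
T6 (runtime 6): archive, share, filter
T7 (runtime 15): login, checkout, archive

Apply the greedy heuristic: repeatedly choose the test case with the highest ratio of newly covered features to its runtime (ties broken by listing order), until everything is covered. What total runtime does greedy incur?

37

Pick 1: T5 adds 5 new (import, search, archive, share, filter) at runtime 9 (ratio 5/9).
Pick 2: T2 adds 3 new (login, sync, upload) at runtime 13 (ratio 3/13).
Pick 3: T3 adds 2 new (checkout, undo) at runtime 15 (ratio 2/15).
Greedy total runtime: 9 + 13 + 15 = 37.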